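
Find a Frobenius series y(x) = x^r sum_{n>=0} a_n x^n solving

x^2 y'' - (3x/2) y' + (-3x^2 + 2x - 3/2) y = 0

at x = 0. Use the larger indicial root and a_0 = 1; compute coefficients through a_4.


Write in Frobenius form y'' + (p(x)/x) y' + (q(x)/x^2) y = 0:
  p(x) = -3/2,  q(x) = -3x^2 + 2x - 3/2.
Indicial equation: r(r-1) + (-3/2) r + (-3/2) = 0 -> roots r_1 = 3, r_2 = -1/2.
Take r = r_1 = 3. Let y(x) = x^r sum_{n>=0} a_n x^n with a_0 = 1.
Substitute y = x^r sum a_n x^n and match x^{r+n}. The recurrence is
  D(n) a_n + 2 a_{n-1} - 3 a_{n-2} = 0,  where D(n) = (r+n)(r+n-1) + (-3/2)(r+n) + (-3/2).
  a_n = [-2 a_{n-1} + 3 a_{n-2}] / D(n).
Since the indicial polynomial factors as (r - r_1)(r - r_2), D(n) = (r_1 + n - r_1)(r_1 + n - r_2) = n(n + 7/2).
Evaluating step by step (a_0 = 1):
  n = 1: D(1) = 1(1 + 7/2) = 9/2; numerator = -2(1) = -2; a_1 = (-2)/(9/2) = -4/9
  n = 2: D(2) = 2(2 + 7/2) = 11; numerator = -2(-4/9) + 3(1) = 35/9; a_2 = (35/9)/(11) = 35/99
  n = 3: D(3) = 3(3 + 7/2) = 39/2; numerator = -2(35/99) + 3(-4/9) = -202/99; a_3 = (-202/99)/(39/2) = -404/3861
  n = 4: D(4) = 4(4 + 7/2) = 30; numerator = -2(-404/3861) + 3(35/99) = 4903/3861; a_4 = (4903/3861)/(30) = 4903/115830

r = 3; a_0 = 1; a_1 = -4/9; a_2 = 35/99; a_3 = -404/3861; a_4 = 4903/115830


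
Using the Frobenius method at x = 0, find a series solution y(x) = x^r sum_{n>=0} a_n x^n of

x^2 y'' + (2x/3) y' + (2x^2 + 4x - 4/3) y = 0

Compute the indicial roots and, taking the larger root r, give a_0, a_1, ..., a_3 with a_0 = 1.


Write in Frobenius form y'' + (p(x)/x) y' + (q(x)/x^2) y = 0:
  p(x) = 2/3,  q(x) = 2x^2 + 4x - 4/3.
Indicial equation: r(r-1) + (2/3) r + (-4/3) = 0 -> roots r_1 = 4/3, r_2 = -1.
Take r = r_1 = 4/3. Let y(x) = x^r sum_{n>=0} a_n x^n with a_0 = 1.
Substitute y = x^r sum a_n x^n and match x^{r+n}. The recurrence is
  D(n) a_n + 4 a_{n-1} + 2 a_{n-2} = 0,  where D(n) = (r+n)(r+n-1) + (2/3)(r+n) + (-4/3).
  a_n = [-4 a_{n-1} - 2 a_{n-2}] / D(n).
Since the indicial polynomial factors as (r - r_1)(r - r_2), D(n) = (r_1 + n - r_1)(r_1 + n - r_2) = n(n + 7/3).
Evaluating step by step (a_0 = 1):
  n = 1: D(1) = 1(1 + 7/3) = 10/3; numerator = -4(1) = -4; a_1 = (-4)/(10/3) = -6/5
  n = 2: D(2) = 2(2 + 7/3) = 26/3; numerator = -4(-6/5) - 2(1) = 14/5; a_2 = (14/5)/(26/3) = 21/65
  n = 3: D(3) = 3(3 + 7/3) = 16; numerator = -4(21/65) - 2(-6/5) = 72/65; a_3 = (72/65)/(16) = 9/130

r = 4/3; a_0 = 1; a_1 = -6/5; a_2 = 21/65; a_3 = 9/130


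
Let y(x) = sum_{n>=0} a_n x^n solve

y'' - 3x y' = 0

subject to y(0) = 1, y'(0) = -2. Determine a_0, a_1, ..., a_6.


Ansatz: y(x) = sum_{n>=0} a_n x^n, so y'(x) = sum_{n>=1} n a_n x^(n-1) and y''(x) = sum_{n>=2} n(n-1) a_n x^(n-2).
Substitute into P(x) y'' + Q(x) y' + R(x) y = 0 with P(x) = 1, Q(x) = -3x, R(x) = 0, and match powers of x.
Initial conditions: a_0 = 1, a_1 = -2.
Setting the coefficient of each power of x to zero and solving order by order (substituting the coefficients already found):
  x^0: 2 a_2 = 0  ->  a_2 = 0
  x^1: 6 a_3 - 3 a_1 = 0  ->  6 a_3 = 3 a_1 = -6  ->  a_3 = -1
  x^2: 12 a_4 - 6 a_2 = 0  ->  12 a_4 = 6 a_2 = 0  ->  a_4 = 0
  x^3: 20 a_5 - 9 a_3 = 0  ->  20 a_5 = 9 a_3 = -9  ->  a_5 = -9/20
  x^4: 30 a_6 - 12 a_4 = 0  ->  30 a_6 = 12 a_4 = 0  ->  a_6 = 0
Truncated series: y(x) = 1 - 2 x - x^3 - (9/20) x^5 + O(x^7).

a_0 = 1; a_1 = -2; a_2 = 0; a_3 = -1; a_4 = 0; a_5 = -9/20; a_6 = 0


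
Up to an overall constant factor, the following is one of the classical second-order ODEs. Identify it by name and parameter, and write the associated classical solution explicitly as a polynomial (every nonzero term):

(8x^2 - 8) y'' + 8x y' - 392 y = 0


All three coefficients share the factor -8; dividing through by -8 gives  (1 - x^2) y'' - x y' + 49 y = 0.
This matches the Chebyshev equation (1 - x^2) y'' - x y' + n^2 y = 0 (note the -x y' term, not -2x y') with n^2 = 49, so n = 7; the polynomial solution is T_7(x).
With y = sum_k a_k x^k, matching x^k gives (k+2)(k+1) a_{k+2} = (k^2 - n^2) a_k = (k - 7)(k + 7) a_k. The right side vanishes at k = 7, so the series with the parity of 7 terminates at degree 7.
Standard normalization: leading coefficient of T_n is 2^(n-1), so a_7 = 2^6 = 64. Work downward with a_k = (k+1)(k+2) a_{k+2} / ((k - 7)(k + 7)):
  a_5 = (6)(7)(64) / ((5 - 7)(5 + 7)) = 2688/(-24) = -112
  a_3 = (4)(5)(-112) / ((3 - 7)(3 + 7)) = -2240/(-40) = 56
  a_1 = (2)(3)(56) / ((1 - 7)(1 + 7)) = 336/(-48) = -7
Hence T_7(x) = 64 x^7 - 112 x^5 + 56 x^3 - 7 x.

T_7(x); series = 64 x^7 - 112 x^5 + 56 x^3 - 7 x


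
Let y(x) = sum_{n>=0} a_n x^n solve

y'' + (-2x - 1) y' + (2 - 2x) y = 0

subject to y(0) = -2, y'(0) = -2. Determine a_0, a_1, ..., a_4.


Ansatz: y(x) = sum_{n>=0} a_n x^n, so y'(x) = sum_{n>=1} n a_n x^(n-1) and y''(x) = sum_{n>=2} n(n-1) a_n x^(n-2).
Substitute into P(x) y'' + Q(x) y' + R(x) y = 0 with P(x) = 1, Q(x) = -2x - 1, R(x) = 2 - 2x, and match powers of x.
Initial conditions: a_0 = -2, a_1 = -2.
Setting the coefficient of each power of x to zero and solving order by order (substituting the coefficients already found):
  x^0: 2 a_2 - a_1 + 2 a_0 = 0  ->  2 a_2 = a_1 - 2 a_0 = 2  ->  a_2 = 1
  x^1: 6 a_3 - 2 a_2 - 2 a_0 = 0  ->  6 a_3 = 2 a_2 + 2 a_0 = -2  ->  a_3 = -1/3
  x^2: 12 a_4 - 3 a_3 - 2 a_2 - 2 a_1 = 0  ->  12 a_4 = 3 a_3 + 2 a_2 + 2 a_1 = -3  ->  a_4 = -1/4
Truncated series: y(x) = -2 - 2 x + x^2 - (1/3) x^3 - (1/4) x^4 + O(x^5).

a_0 = -2; a_1 = -2; a_2 = 1; a_3 = -1/3; a_4 = -1/4


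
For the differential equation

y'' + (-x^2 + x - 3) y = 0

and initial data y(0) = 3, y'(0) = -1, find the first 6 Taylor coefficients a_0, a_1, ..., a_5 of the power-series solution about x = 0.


Ansatz: y(x) = sum_{n>=0} a_n x^n, so y'(x) = sum_{n>=1} n a_n x^(n-1) and y''(x) = sum_{n>=2} n(n-1) a_n x^(n-2).
Substitute into P(x) y'' + Q(x) y' + R(x) y = 0 with P(x) = 1, Q(x) = 0, R(x) = -x^2 + x - 3, and match powers of x.
Initial conditions: a_0 = 3, a_1 = -1.
Setting the coefficient of each power of x to zero and solving order by order (substituting the coefficients already found):
  x^0: 2 a_2 - 3 a_0 = 0  ->  2 a_2 = 3 a_0 = 9  ->  a_2 = 9/2
  x^1: 6 a_3 - 3 a_1 + a_0 = 0  ->  6 a_3 = 3 a_1 - a_0 = -6  ->  a_3 = -1
  x^2: 12 a_4 - 3 a_2 + a_1 - a_0 = 0  ->  12 a_4 = 3 a_2 - a_1 + a_0 = 35/2  ->  a_4 = 35/24
  x^3: 20 a_5 - 3 a_3 + a_2 - a_1 = 0  ->  20 a_5 = 3 a_3 - a_2 + a_1 = -17/2  ->  a_5 = -17/40
Truncated series: y(x) = 3 - x + (9/2) x^2 - x^3 + (35/24) x^4 - (17/40) x^5 + O(x^6).

a_0 = 3; a_1 = -1; a_2 = 9/2; a_3 = -1; a_4 = 35/24; a_5 = -17/40


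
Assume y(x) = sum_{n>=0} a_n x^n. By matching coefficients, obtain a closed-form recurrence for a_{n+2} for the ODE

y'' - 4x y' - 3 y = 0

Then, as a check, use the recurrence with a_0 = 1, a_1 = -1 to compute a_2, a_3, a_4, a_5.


Substitute y = sum_n a_n x^n.
y''(x) has coefficient (n+2)(n+1) a_{n+2} at x^n;
-4 x y'(x) has coefficient -4 n a_n at x^n (shift);
-3 y(x) has coefficient -3 a_n at x^n.
Matching x^n: (n+2)(n+1) a_{n+2} + (-4n - 3) a_n = 0.
Thus a_{n+2} = (4n + 3) / ((n+1)(n+2)) * a_n.

Check with a_0 = 1, a_1 = -1 (apply the recurrence for n = 0, 1, 2, 3): a_0 = 1, a_1 = -1, a_2 = 3/2, a_3 = -7/6, a_4 = 11/8, a_5 = -7/8.

a_(n+2) = (4n + 3) / ((n+1)(n+2)) * a_n; check: a_0 = 1, a_1 = -1, a_2 = 3/2, a_3 = -7/6, a_4 = 11/8, a_5 = -7/8


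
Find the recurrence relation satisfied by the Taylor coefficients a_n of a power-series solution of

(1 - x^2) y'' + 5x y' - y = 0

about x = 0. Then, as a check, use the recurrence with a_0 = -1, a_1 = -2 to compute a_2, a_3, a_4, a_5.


Substitute y = sum_n a_n x^n.
(1 - 1 x^2) y'' contributes (n+2)(n+1) a_{n+2} - n(n-1) a_n at x^n.
5 x y'(x) contributes 5 n a_n at x^n.
-y(x) contributes -1 a_n at x^n.
Matching x^n: (n+2)(n+1) a_{n+2} + (-n(n-1) + 5 n - 1) a_n = 0.
Thus a_{n+2} = (n(n-1) - 5 n + 1) / ((n+1)(n+2)) * a_n.

Check with a_0 = -1, a_1 = -2 (apply the recurrence for n = 0, 1, 2, 3): a_0 = -1, a_1 = -2, a_2 = -1/2, a_3 = 4/3, a_4 = 7/24, a_5 = -8/15.

a_(n+2) = (n(n-1) - 5 n + 1) / ((n+1)(n+2)) * a_n; check: a_0 = -1, a_1 = -2, a_2 = -1/2, a_3 = 4/3, a_4 = 7/24, a_5 = -8/15


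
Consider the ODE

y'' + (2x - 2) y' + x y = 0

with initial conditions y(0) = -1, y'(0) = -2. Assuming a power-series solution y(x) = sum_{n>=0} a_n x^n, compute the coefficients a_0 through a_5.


Ansatz: y(x) = sum_{n>=0} a_n x^n, so y'(x) = sum_{n>=1} n a_n x^(n-1) and y''(x) = sum_{n>=2} n(n-1) a_n x^(n-2).
Substitute into P(x) y'' + Q(x) y' + R(x) y = 0 with P(x) = 1, Q(x) = 2x - 2, R(x) = x, and match powers of x.
Initial conditions: a_0 = -1, a_1 = -2.
Setting the coefficient of each power of x to zero and solving order by order (substituting the coefficients already found):
  x^0: 2 a_2 - 2 a_1 = 0  ->  2 a_2 = 2 a_1 = -4  ->  a_2 = -2
  x^1: 6 a_3 - 4 a_2 + 2 a_1 + a_0 = 0  ->  6 a_3 = 4 a_2 - 2 a_1 - a_0 = -3  ->  a_3 = -1/2
  x^2: 12 a_4 - 6 a_3 + 4 a_2 + a_1 = 0  ->  12 a_4 = 6 a_3 - 4 a_2 - a_1 = 7  ->  a_4 = 7/12
  x^3: 20 a_5 - 8 a_4 + 6 a_3 + a_2 = 0  ->  20 a_5 = 8 a_4 - 6 a_3 - a_2 = 29/3  ->  a_5 = 29/60
Truncated series: y(x) = -1 - 2 x - 2 x^2 - (1/2) x^3 + (7/12) x^4 + (29/60) x^5 + O(x^6).

a_0 = -1; a_1 = -2; a_2 = -2; a_3 = -1/2; a_4 = 7/12; a_5 = 29/60


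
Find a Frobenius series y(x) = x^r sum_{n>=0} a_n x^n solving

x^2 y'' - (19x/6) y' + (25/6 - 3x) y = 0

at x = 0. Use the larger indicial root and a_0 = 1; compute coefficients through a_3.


Write in Frobenius form y'' + (p(x)/x) y' + (q(x)/x^2) y = 0:
  p(x) = -19/6,  q(x) = 25/6 - 3x.
Indicial equation: r(r-1) + (-19/6) r + (25/6) = 0 -> roots r_1 = 5/2, r_2 = 5/3.
Take r = r_1 = 5/2. Let y(x) = x^r sum_{n>=0} a_n x^n with a_0 = 1.
Substitute y = x^r sum a_n x^n and match x^{r+n}. The recurrence is
  D(n) a_n - 3 a_{n-1} = 0,  where D(n) = (r+n)(r+n-1) + (-19/6)(r+n) + (25/6).
  a_n = 3 / D(n) * a_{n-1}.
Since the indicial polynomial factors as (r - r_1)(r - r_2), D(n) = (r_1 + n - r_1)(r_1 + n - r_2) = n(n + 5/6).
Evaluating step by step (a_0 = 1):
  n = 1: D(1) = 1(1 + 5/6) = 11/6; numerator = 3(1) = 3; a_1 = (3)/(11/6) = 18/11
  n = 2: D(2) = 2(2 + 5/6) = 17/3; numerator = 3(18/11) = 54/11; a_2 = (54/11)/(17/3) = 162/187
  n = 3: D(3) = 3(3 + 5/6) = 23/2; numerator = 3(162/187) = 486/187; a_3 = (486/187)/(23/2) = 972/4301

r = 5/2; a_0 = 1; a_1 = 18/11; a_2 = 162/187; a_3 = 972/4301


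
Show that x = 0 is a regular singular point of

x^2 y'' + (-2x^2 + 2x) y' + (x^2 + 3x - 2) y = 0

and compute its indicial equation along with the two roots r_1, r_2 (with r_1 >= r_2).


Divide by x^2 to reach normal form y'' + P_1(x) y' + P_2(x) y = 0 with P_1(x) = -2 + 2/x and P_2(x) = 1 + 3/x - 2/x^2.
x = 0 is a singular point because the y'-coefficient -2 + 2/x has a pole at x = 0 and the y-coefficient 1 + 3/x - 2/x^2 has a pole at x = 0.
It is a regular singular point because x P_1(x) = p(x) = 2 - 2x and x^2 P_2(x) = q(x) = x^2 + 3x - 2 are polynomials, hence analytic at x = 0.
p(0) = 2,  q(0) = -2.
Indicial equation: r(r-1) + p(0) r + q(0) = 0, i.e. r^2 + (p(0) - 1) r + q(0) = 0, i.e. r^2 + 1 r - 2 = 0.
Discriminant: (1)^2 - 4(-2) = 9, so r = (-1 ± 3)/2.
Solving: r_1 = 1, r_2 = -2.

indicial: r^2 + 1 r - 2 = 0; roots r_1 = 1, r_2 = -2


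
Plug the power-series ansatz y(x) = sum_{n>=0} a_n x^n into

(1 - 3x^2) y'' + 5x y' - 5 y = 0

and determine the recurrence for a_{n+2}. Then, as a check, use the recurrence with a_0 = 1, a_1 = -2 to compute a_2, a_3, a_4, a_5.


Substitute y = sum_n a_n x^n.
(1 - 3 x^2) y'' contributes (n+2)(n+1) a_{n+2} - 3 n(n-1) a_n at x^n.
5 x y'(x) contributes 5 n a_n at x^n.
-5 y(x) contributes -5 a_n at x^n.
Matching x^n: (n+2)(n+1) a_{n+2} + (-3 n(n-1) + 5 n - 5) a_n = 0.
Thus a_{n+2} = (3 n(n-1) - 5 n + 5) / ((n+1)(n+2)) * a_n.

Check with a_0 = 1, a_1 = -2 (apply the recurrence for n = 0, 1, 2, 3): a_0 = 1, a_1 = -2, a_2 = 5/2, a_3 = 0, a_4 = 5/24, a_5 = 0.

a_(n+2) = (3 n(n-1) - 5 n + 5) / ((n+1)(n+2)) * a_n; check: a_0 = 1, a_1 = -2, a_2 = 5/2, a_3 = 0, a_4 = 5/24, a_5 = 0


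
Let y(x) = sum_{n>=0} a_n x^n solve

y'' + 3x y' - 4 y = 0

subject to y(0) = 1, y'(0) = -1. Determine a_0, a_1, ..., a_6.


Ansatz: y(x) = sum_{n>=0} a_n x^n, so y'(x) = sum_{n>=1} n a_n x^(n-1) and y''(x) = sum_{n>=2} n(n-1) a_n x^(n-2).
Substitute into P(x) y'' + Q(x) y' + R(x) y = 0 with P(x) = 1, Q(x) = 3x, R(x) = -4, and match powers of x.
Initial conditions: a_0 = 1, a_1 = -1.
Setting the coefficient of each power of x to zero and solving order by order (substituting the coefficients already found):
  x^0: 2 a_2 - 4 a_0 = 0  ->  2 a_2 = 4 a_0 = 4  ->  a_2 = 2
  x^1: 6 a_3 - a_1 = 0  ->  6 a_3 = a_1 = -1  ->  a_3 = -1/6
  x^2: 12 a_4 + 2 a_2 = 0  ->  12 a_4 = -2 a_2 = -4  ->  a_4 = -1/3
  x^3: 20 a_5 + 5 a_3 = 0  ->  20 a_5 = -5 a_3 = 5/6  ->  a_5 = 1/24
  x^4: 30 a_6 + 8 a_4 = 0  ->  30 a_6 = -8 a_4 = 8/3  ->  a_6 = 4/45
Truncated series: y(x) = 1 - x + 2 x^2 - (1/6) x^3 - (1/3) x^4 + (1/24) x^5 + (4/45) x^6 + O(x^7).

a_0 = 1; a_1 = -1; a_2 = 2; a_3 = -1/6; a_4 = -1/3; a_5 = 1/24; a_6 = 4/45


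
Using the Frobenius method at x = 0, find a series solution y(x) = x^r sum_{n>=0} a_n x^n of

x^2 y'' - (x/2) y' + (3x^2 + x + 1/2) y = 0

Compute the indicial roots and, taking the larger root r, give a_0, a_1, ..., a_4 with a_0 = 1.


Write in Frobenius form y'' + (p(x)/x) y' + (q(x)/x^2) y = 0:
  p(x) = -1/2,  q(x) = 3x^2 + x + 1/2.
Indicial equation: r(r-1) + (-1/2) r + (1/2) = 0 -> roots r_1 = 1, r_2 = 1/2.
Take r = r_1 = 1. Let y(x) = x^r sum_{n>=0} a_n x^n with a_0 = 1.
Substitute y = x^r sum a_n x^n and match x^{r+n}. The recurrence is
  D(n) a_n + 1 a_{n-1} + 3 a_{n-2} = 0,  where D(n) = (r+n)(r+n-1) + (-1/2)(r+n) + (1/2).
  a_n = [-1 a_{n-1} - 3 a_{n-2}] / D(n).
Since the indicial polynomial factors as (r - r_1)(r - r_2), D(n) = (r_1 + n - r_1)(r_1 + n - r_2) = n(n + 1/2).
Evaluating step by step (a_0 = 1):
  n = 1: D(1) = 1(1 + 1/2) = 3/2; numerator = -1(1) = -1; a_1 = (-1)/(3/2) = -2/3
  n = 2: D(2) = 2(2 + 1/2) = 5; numerator = -1(-2/3) - 3(1) = -7/3; a_2 = (-7/3)/(5) = -7/15
  n = 3: D(3) = 3(3 + 1/2) = 21/2; numerator = -1(-7/15) - 3(-2/3) = 37/15; a_3 = (37/15)/(21/2) = 74/315
  n = 4: D(4) = 4(4 + 1/2) = 18; numerator = -1(74/315) - 3(-7/15) = 367/315; a_4 = (367/315)/(18) = 367/5670

r = 1; a_0 = 1; a_1 = -2/3; a_2 = -7/15; a_3 = 74/315; a_4 = 367/5670


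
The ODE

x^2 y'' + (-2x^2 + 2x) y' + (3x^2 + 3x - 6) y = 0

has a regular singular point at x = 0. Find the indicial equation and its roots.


Divide by x^2 to reach normal form y'' + P_1(x) y' + P_2(x) y = 0 with P_1(x) = -2 + 2/x and P_2(x) = 3 + 3/x - 6/x^2.
x = 0 is a singular point because the y'-coefficient -2 + 2/x has a pole at x = 0 and the y-coefficient 3 + 3/x - 6/x^2 has a pole at x = 0.
It is a regular singular point because x P_1(x) = p(x) = 2 - 2x and x^2 P_2(x) = q(x) = 3x^2 + 3x - 6 are polynomials, hence analytic at x = 0.
p(0) = 2,  q(0) = -6.
Indicial equation: r(r-1) + p(0) r + q(0) = 0, i.e. r^2 + (p(0) - 1) r + q(0) = 0, i.e. r^2 + 1 r - 6 = 0.
Discriminant: (1)^2 - 4(-6) = 25, so r = (-1 ± 5)/2.
Solving: r_1 = 2, r_2 = -3.

indicial: r^2 + 1 r - 6 = 0; roots r_1 = 2, r_2 = -3


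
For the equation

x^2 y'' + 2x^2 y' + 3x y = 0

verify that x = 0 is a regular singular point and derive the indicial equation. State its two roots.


Divide by x^2 to reach normal form y'' + P_1(x) y' + P_2(x) y = 0 with P_1(x) = 2 and P_2(x) = 3/x.
x = 0 is a singular point because the y-coefficient 3/x has a pole at x = 0.
It is a regular singular point because x P_1(x) = p(x) = 2x and x^2 P_2(x) = q(x) = 3x are polynomials, hence analytic at x = 0.
p(0) = 0,  q(0) = 0.
Indicial equation: r(r-1) + p(0) r + q(0) = 0, i.e. r^2 + (p(0) - 1) r + q(0) = 0, i.e. r^2 - 1 r = 0.
Discriminant: (-1)^2 - 4(0) = 1, so r = (1 ± 1)/2.
Solving: r_1 = 1, r_2 = 0.

indicial: r^2 - 1 r = 0; roots r_1 = 1, r_2 = 0


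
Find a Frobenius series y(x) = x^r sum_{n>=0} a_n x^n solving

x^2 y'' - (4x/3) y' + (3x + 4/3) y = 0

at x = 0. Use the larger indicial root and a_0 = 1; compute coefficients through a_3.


Write in Frobenius form y'' + (p(x)/x) y' + (q(x)/x^2) y = 0:
  p(x) = -4/3,  q(x) = 3x + 4/3.
Indicial equation: r(r-1) + (-4/3) r + (4/3) = 0 -> roots r_1 = 4/3, r_2 = 1.
Take r = r_1 = 4/3. Let y(x) = x^r sum_{n>=0} a_n x^n with a_0 = 1.
Substitute y = x^r sum a_n x^n and match x^{r+n}. The recurrence is
  D(n) a_n + 3 a_{n-1} = 0,  where D(n) = (r+n)(r+n-1) + (-4/3)(r+n) + (4/3).
  a_n = -3 / D(n) * a_{n-1}.
Since the indicial polynomial factors as (r - r_1)(r - r_2), D(n) = (r_1 + n - r_1)(r_1 + n - r_2) = n(n + 1/3).
Evaluating step by step (a_0 = 1):
  n = 1: D(1) = 1(1 + 1/3) = 4/3; numerator = -3(1) = -3; a_1 = (-3)/(4/3) = -9/4
  n = 2: D(2) = 2(2 + 1/3) = 14/3; numerator = -3(-9/4) = 27/4; a_2 = (27/4)/(14/3) = 81/56
  n = 3: D(3) = 3(3 + 1/3) = 10; numerator = -3(81/56) = -243/56; a_3 = (-243/56)/(10) = -243/560

r = 4/3; a_0 = 1; a_1 = -9/4; a_2 = 81/56; a_3 = -243/560


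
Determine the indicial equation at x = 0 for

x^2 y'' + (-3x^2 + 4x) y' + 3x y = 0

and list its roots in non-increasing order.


Divide by x^2 to reach normal form y'' + P_1(x) y' + P_2(x) y = 0 with P_1(x) = -3 + 4/x and P_2(x) = 3/x.
x = 0 is a singular point because the y'-coefficient -3 + 4/x has a pole at x = 0 and the y-coefficient 3/x has a pole at x = 0.
It is a regular singular point because x P_1(x) = p(x) = 4 - 3x and x^2 P_2(x) = q(x) = 3x are polynomials, hence analytic at x = 0.
p(0) = 4,  q(0) = 0.
Indicial equation: r(r-1) + p(0) r + q(0) = 0, i.e. r^2 + (p(0) - 1) r + q(0) = 0, i.e. r^2 + 3 r = 0.
Discriminant: (3)^2 - 4(0) = 9, so r = (-3 ± 3)/2.
Solving: r_1 = 0, r_2 = -3.

indicial: r^2 + 3 r = 0; roots r_1 = 0, r_2 = -3


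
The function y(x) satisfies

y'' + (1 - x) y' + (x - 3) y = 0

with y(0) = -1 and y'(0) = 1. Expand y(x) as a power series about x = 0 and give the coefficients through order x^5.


Ansatz: y(x) = sum_{n>=0} a_n x^n, so y'(x) = sum_{n>=1} n a_n x^(n-1) and y''(x) = sum_{n>=2} n(n-1) a_n x^(n-2).
Substitute into P(x) y'' + Q(x) y' + R(x) y = 0 with P(x) = 1, Q(x) = 1 - x, R(x) = x - 3, and match powers of x.
Initial conditions: a_0 = -1, a_1 = 1.
Setting the coefficient of each power of x to zero and solving order by order (substituting the coefficients already found):
  x^0: 2 a_2 + a_1 - 3 a_0 = 0  ->  2 a_2 = -a_1 + 3 a_0 = -4  ->  a_2 = -2
  x^1: 6 a_3 + 2 a_2 - 4 a_1 + a_0 = 0  ->  6 a_3 = -2 a_2 + 4 a_1 - a_0 = 9  ->  a_3 = 3/2
  x^2: 12 a_4 + 3 a_3 - 5 a_2 + a_1 = 0  ->  12 a_4 = -3 a_3 + 5 a_2 - a_1 = -31/2  ->  a_4 = -31/24
  x^3: 20 a_5 + 4 a_4 - 6 a_3 + a_2 = 0  ->  20 a_5 = -4 a_4 + 6 a_3 - a_2 = 97/6  ->  a_5 = 97/120
Truncated series: y(x) = -1 + x - 2 x^2 + (3/2) x^3 - (31/24) x^4 + (97/120) x^5 + O(x^6).

a_0 = -1; a_1 = 1; a_2 = -2; a_3 = 3/2; a_4 = -31/24; a_5 = 97/120


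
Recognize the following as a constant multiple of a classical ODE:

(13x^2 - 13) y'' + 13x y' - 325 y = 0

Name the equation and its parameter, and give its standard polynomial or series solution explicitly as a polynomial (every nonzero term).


All three coefficients share the factor -13; dividing through by -13 gives  (1 - x^2) y'' - x y' + 25 y = 0.
This matches the Chebyshev equation (1 - x^2) y'' - x y' + n^2 y = 0 (note the -x y' term, not -2x y') with n^2 = 25, so n = 5; the polynomial solution is T_5(x).
With y = sum_k a_k x^k, matching x^k gives (k+2)(k+1) a_{k+2} = (k^2 - n^2) a_k = (k - 5)(k + 5) a_k. The right side vanishes at k = 5, so the series with the parity of 5 terminates at degree 5.
Standard normalization: leading coefficient of T_n is 2^(n-1), so a_5 = 2^4 = 16. Work downward with a_k = (k+1)(k+2) a_{k+2} / ((k - 5)(k + 5)):
  a_3 = (4)(5)(16) / ((3 - 5)(3 + 5)) = 320/(-16) = -20
  a_1 = (2)(3)(-20) / ((1 - 5)(1 + 5)) = -120/(-24) = 5
Hence T_5(x) = 16 x^5 - 20 x^3 + 5 x.

T_5(x); series = 16 x^5 - 20 x^3 + 5 x


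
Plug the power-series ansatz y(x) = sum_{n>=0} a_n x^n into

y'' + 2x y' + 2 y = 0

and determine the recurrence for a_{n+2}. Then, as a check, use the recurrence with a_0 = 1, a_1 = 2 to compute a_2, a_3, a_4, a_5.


Substitute y = sum_n a_n x^n.
y''(x) has coefficient (n+2)(n+1) a_{n+2} at x^n;
2 x y'(x) has coefficient 2 n a_n at x^n (shift);
2 y(x) has coefficient 2 a_n at x^n.
Matching x^n: (n+2)(n+1) a_{n+2} + (2n + 2) a_n = 0.
Thus a_{n+2} = (-2n - 2) / ((n+1)(n+2)) * a_n.

Check with a_0 = 1, a_1 = 2 (apply the recurrence for n = 0, 1, 2, 3): a_0 = 1, a_1 = 2, a_2 = -1, a_3 = -4/3, a_4 = 1/2, a_5 = 8/15.

a_(n+2) = (-2n - 2) / ((n+1)(n+2)) * a_n; check: a_0 = 1, a_1 = 2, a_2 = -1, a_3 = -4/3, a_4 = 1/2, a_5 = 8/15


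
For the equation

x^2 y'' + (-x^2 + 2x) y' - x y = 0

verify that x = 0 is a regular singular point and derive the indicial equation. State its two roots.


Divide by x^2 to reach normal form y'' + P_1(x) y' + P_2(x) y = 0 with P_1(x) = -1 + 2/x and P_2(x) = -1/x.
x = 0 is a singular point because the y'-coefficient -1 + 2/x has a pole at x = 0 and the y-coefficient -1/x has a pole at x = 0.
It is a regular singular point because x P_1(x) = p(x) = 2 - x and x^2 P_2(x) = q(x) = -x are polynomials, hence analytic at x = 0.
p(0) = 2,  q(0) = 0.
Indicial equation: r(r-1) + p(0) r + q(0) = 0, i.e. r^2 + (p(0) - 1) r + q(0) = 0, i.e. r^2 + 1 r = 0.
Discriminant: (1)^2 - 4(0) = 1, so r = (-1 ± 1)/2.
Solving: r_1 = 0, r_2 = -1.

indicial: r^2 + 1 r = 0; roots r_1 = 0, r_2 = -1


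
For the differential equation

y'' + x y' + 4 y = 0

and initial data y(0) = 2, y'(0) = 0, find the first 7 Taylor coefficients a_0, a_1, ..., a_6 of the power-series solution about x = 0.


Ansatz: y(x) = sum_{n>=0} a_n x^n, so y'(x) = sum_{n>=1} n a_n x^(n-1) and y''(x) = sum_{n>=2} n(n-1) a_n x^(n-2).
Substitute into P(x) y'' + Q(x) y' + R(x) y = 0 with P(x) = 1, Q(x) = x, R(x) = 4, and match powers of x.
Initial conditions: a_0 = 2, a_1 = 0.
Setting the coefficient of each power of x to zero and solving order by order (substituting the coefficients already found):
  x^0: 2 a_2 + 4 a_0 = 0  ->  2 a_2 = -4 a_0 = -8  ->  a_2 = -4
  x^1: 6 a_3 + 5 a_1 = 0  ->  6 a_3 = -5 a_1 = 0  ->  a_3 = 0
  x^2: 12 a_4 + 6 a_2 = 0  ->  12 a_4 = -6 a_2 = 24  ->  a_4 = 2
  x^3: 20 a_5 + 7 a_3 = 0  ->  20 a_5 = -7 a_3 = 0  ->  a_5 = 0
  x^4: 30 a_6 + 8 a_4 = 0  ->  30 a_6 = -8 a_4 = -16  ->  a_6 = -8/15
Truncated series: y(x) = 2 - 4 x^2 + 2 x^4 - (8/15) x^6 + O(x^7).

a_0 = 2; a_1 = 0; a_2 = -4; a_3 = 0; a_4 = 2; a_5 = 0; a_6 = -8/15


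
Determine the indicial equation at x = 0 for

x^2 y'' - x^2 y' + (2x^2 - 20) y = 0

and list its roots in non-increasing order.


Divide by x^2 to reach normal form y'' + P_1(x) y' + P_2(x) y = 0 with P_1(x) = -1 and P_2(x) = 2 - 20/x^2.
x = 0 is a singular point because the y-coefficient 2 - 20/x^2 has a pole at x = 0.
It is a regular singular point because x P_1(x) = p(x) = -x and x^2 P_2(x) = q(x) = 2x^2 - 20 are polynomials, hence analytic at x = 0.
p(0) = 0,  q(0) = -20.
Indicial equation: r(r-1) + p(0) r + q(0) = 0, i.e. r^2 + (p(0) - 1) r + q(0) = 0, i.e. r^2 - 1 r - 20 = 0.
Discriminant: (-1)^2 - 4(-20) = 81, so r = (1 ± 9)/2.
Solving: r_1 = 5, r_2 = -4.

indicial: r^2 - 1 r - 20 = 0; roots r_1 = 5, r_2 = -4


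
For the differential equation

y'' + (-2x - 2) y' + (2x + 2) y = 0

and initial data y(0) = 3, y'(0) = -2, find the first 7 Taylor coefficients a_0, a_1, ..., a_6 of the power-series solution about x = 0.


Ansatz: y(x) = sum_{n>=0} a_n x^n, so y'(x) = sum_{n>=1} n a_n x^(n-1) and y''(x) = sum_{n>=2} n(n-1) a_n x^(n-2).
Substitute into P(x) y'' + Q(x) y' + R(x) y = 0 with P(x) = 1, Q(x) = -2x - 2, R(x) = 2x + 2, and match powers of x.
Initial conditions: a_0 = 3, a_1 = -2.
Setting the coefficient of each power of x to zero and solving order by order (substituting the coefficients already found):
  x^0: 2 a_2 - 2 a_1 + 2 a_0 = 0  ->  2 a_2 = 2 a_1 - 2 a_0 = -10  ->  a_2 = -5
  x^1: 6 a_3 - 4 a_2 + 2 a_0 = 0  ->  6 a_3 = 4 a_2 - 2 a_0 = -26  ->  a_3 = -13/3
  x^2: 12 a_4 - 6 a_3 - 2 a_2 + 2 a_1 = 0  ->  12 a_4 = 6 a_3 + 2 a_2 - 2 a_1 = -32  ->  a_4 = -8/3
  x^3: 20 a_5 - 8 a_4 - 4 a_3 + 2 a_2 = 0  ->  20 a_5 = 8 a_4 + 4 a_3 - 2 a_2 = -86/3  ->  a_5 = -43/30
  x^4: 30 a_6 - 10 a_5 - 6 a_4 + 2 a_3 = 0  ->  30 a_6 = 10 a_5 + 6 a_4 - 2 a_3 = -65/3  ->  a_6 = -13/18
Truncated series: y(x) = 3 - 2 x - 5 x^2 - (13/3) x^3 - (8/3) x^4 - (43/30) x^5 - (13/18) x^6 + O(x^7).

a_0 = 3; a_1 = -2; a_2 = -5; a_3 = -13/3; a_4 = -8/3; a_5 = -43/30; a_6 = -13/18


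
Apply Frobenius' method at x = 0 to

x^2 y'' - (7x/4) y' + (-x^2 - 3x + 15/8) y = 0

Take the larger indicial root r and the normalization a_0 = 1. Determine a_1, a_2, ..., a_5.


Write in Frobenius form y'' + (p(x)/x) y' + (q(x)/x^2) y = 0:
  p(x) = -7/4,  q(x) = -x^2 - 3x + 15/8.
Indicial equation: r(r-1) + (-7/4) r + (15/8) = 0 -> roots r_1 = 3/2, r_2 = 5/4.
Take r = r_1 = 3/2. Let y(x) = x^r sum_{n>=0} a_n x^n with a_0 = 1.
Substitute y = x^r sum a_n x^n and match x^{r+n}. The recurrence is
  D(n) a_n - 3 a_{n-1} - 1 a_{n-2} = 0,  where D(n) = (r+n)(r+n-1) + (-7/4)(r+n) + (15/8).
  a_n = [3 a_{n-1} + 1 a_{n-2}] / D(n).
Since the indicial polynomial factors as (r - r_1)(r - r_2), D(n) = (r_1 + n - r_1)(r_1 + n - r_2) = n(n + 1/4).
Evaluating step by step (a_0 = 1):
  n = 1: D(1) = 1(1 + 1/4) = 5/4; numerator = 3(1) = 3; a_1 = (3)/(5/4) = 12/5
  n = 2: D(2) = 2(2 + 1/4) = 9/2; numerator = 3(12/5) + 1(1) = 41/5; a_2 = (41/5)/(9/2) = 82/45
  n = 3: D(3) = 3(3 + 1/4) = 39/4; numerator = 3(82/45) + 1(12/5) = 118/15; a_3 = (118/15)/(39/4) = 472/585
  n = 4: D(4) = 4(4 + 1/4) = 17; numerator = 3(472/585) + 1(82/45) = 2482/585; a_4 = (2482/585)/(17) = 146/585
  n = 5: D(5) = 5(5 + 1/4) = 105/4; numerator = 3(146/585) + 1(472/585) = 14/9; a_5 = (14/9)/(105/4) = 8/135

r = 3/2; a_0 = 1; a_1 = 12/5; a_2 = 82/45; a_3 = 472/585; a_4 = 146/585; a_5 = 8/135


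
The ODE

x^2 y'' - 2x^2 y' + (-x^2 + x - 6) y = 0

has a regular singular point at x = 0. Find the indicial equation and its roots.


Divide by x^2 to reach normal form y'' + P_1(x) y' + P_2(x) y = 0 with P_1(x) = -2 and P_2(x) = -1 + 1/x - 6/x^2.
x = 0 is a singular point because the y-coefficient -1 + 1/x - 6/x^2 has a pole at x = 0.
It is a regular singular point because x P_1(x) = p(x) = -2x and x^2 P_2(x) = q(x) = -x^2 + x - 6 are polynomials, hence analytic at x = 0.
p(0) = 0,  q(0) = -6.
Indicial equation: r(r-1) + p(0) r + q(0) = 0, i.e. r^2 + (p(0) - 1) r + q(0) = 0, i.e. r^2 - 1 r - 6 = 0.
Discriminant: (-1)^2 - 4(-6) = 25, so r = (1 ± 5)/2.
Solving: r_1 = 3, r_2 = -2.

indicial: r^2 - 1 r - 6 = 0; roots r_1 = 3, r_2 = -2


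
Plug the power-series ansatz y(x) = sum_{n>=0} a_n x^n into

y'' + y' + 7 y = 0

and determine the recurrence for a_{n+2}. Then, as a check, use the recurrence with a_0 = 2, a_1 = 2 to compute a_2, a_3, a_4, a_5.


Substitute y = sum_n a_n x^n.
y''(x) has coefficient (n+2)(n+1) a_{n+2} at x^n;
y'(x) has coefficient (n+1) a_{n+1} at x^n;
7 y(x) has coefficient 7 a_n at x^n.
Matching x^n: (n+2)(n+1) a_{n+2} + (n+1) a_{n+1} + 7 a_n = 0.
Thus a_{n+2} = [-(n+1) a_{n+1} - 7 a_n] / ((n+1)(n+2)).

Check with a_0 = 2, a_1 = 2 (apply the recurrence for n = 0, 1, 2, 3): a_0 = 2, a_1 = 2, a_2 = -8, a_3 = 1/3, a_4 = 55/12, a_5 = -31/30.

a_(n+2) = [-(n+1) a_(n+1) - 7 a_n] / ((n+1)(n+2)); check: a_0 = 2, a_1 = 2, a_2 = -8, a_3 = 1/3, a_4 = 55/12, a_5 = -31/30


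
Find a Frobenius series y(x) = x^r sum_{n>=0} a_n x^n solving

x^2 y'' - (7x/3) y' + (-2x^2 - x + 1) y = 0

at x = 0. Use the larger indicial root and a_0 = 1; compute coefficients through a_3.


Write in Frobenius form y'' + (p(x)/x) y' + (q(x)/x^2) y = 0:
  p(x) = -7/3,  q(x) = -2x^2 - x + 1.
Indicial equation: r(r-1) + (-7/3) r + (1) = 0 -> roots r_1 = 3, r_2 = 1/3.
Take r = r_1 = 3. Let y(x) = x^r sum_{n>=0} a_n x^n with a_0 = 1.
Substitute y = x^r sum a_n x^n and match x^{r+n}. The recurrence is
  D(n) a_n - 1 a_{n-1} - 2 a_{n-2} = 0,  where D(n) = (r+n)(r+n-1) + (-7/3)(r+n) + (1).
  a_n = [1 a_{n-1} + 2 a_{n-2}] / D(n).
Since the indicial polynomial factors as (r - r_1)(r - r_2), D(n) = (r_1 + n - r_1)(r_1 + n - r_2) = n(n + 8/3).
Evaluating step by step (a_0 = 1):
  n = 1: D(1) = 1(1 + 8/3) = 11/3; numerator = 1(1) = 1; a_1 = (1)/(11/3) = 3/11
  n = 2: D(2) = 2(2 + 8/3) = 28/3; numerator = 1(3/11) + 2(1) = 25/11; a_2 = (25/11)/(28/3) = 75/308
  n = 3: D(3) = 3(3 + 8/3) = 17; numerator = 1(75/308) + 2(3/11) = 243/308; a_3 = (243/308)/(17) = 243/5236

r = 3; a_0 = 1; a_1 = 3/11; a_2 = 75/308; a_3 = 243/5236


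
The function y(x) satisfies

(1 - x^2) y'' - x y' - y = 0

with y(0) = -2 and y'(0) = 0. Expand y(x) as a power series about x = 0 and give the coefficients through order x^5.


Ansatz: y(x) = sum_{n>=0} a_n x^n, so y'(x) = sum_{n>=1} n a_n x^(n-1) and y''(x) = sum_{n>=2} n(n-1) a_n x^(n-2).
Substitute into P(x) y'' + Q(x) y' + R(x) y = 0 with P(x) = 1 - x^2, Q(x) = -x, R(x) = -1, and match powers of x.
Initial conditions: a_0 = -2, a_1 = 0.
Setting the coefficient of each power of x to zero and solving order by order (substituting the coefficients already found):
  x^0: 2 a_2 - a_0 = 0  ->  2 a_2 = a_0 = -2  ->  a_2 = -1
  x^1: 6 a_3 - 2 a_1 = 0  ->  6 a_3 = 2 a_1 = 0  ->  a_3 = 0
  x^2: 12 a_4 - 5 a_2 = 0  ->  12 a_4 = 5 a_2 = -5  ->  a_4 = -5/12
  x^3: 20 a_5 - 10 a_3 = 0  ->  20 a_5 = 10 a_3 = 0  ->  a_5 = 0
Truncated series: y(x) = -2 - x^2 - (5/12) x^4 + O(x^6).

a_0 = -2; a_1 = 0; a_2 = -1; a_3 = 0; a_4 = -5/12; a_5 = 0


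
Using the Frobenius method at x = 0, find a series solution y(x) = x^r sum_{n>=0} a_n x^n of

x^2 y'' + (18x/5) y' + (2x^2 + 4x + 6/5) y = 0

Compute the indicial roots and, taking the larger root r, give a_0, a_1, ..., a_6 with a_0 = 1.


Write in Frobenius form y'' + (p(x)/x) y' + (q(x)/x^2) y = 0:
  p(x) = 18/5,  q(x) = 2x^2 + 4x + 6/5.
Indicial equation: r(r-1) + (18/5) r + (6/5) = 0 -> roots r_1 = -3/5, r_2 = -2.
Take r = r_1 = -3/5. Let y(x) = x^r sum_{n>=0} a_n x^n with a_0 = 1.
Substitute y = x^r sum a_n x^n and match x^{r+n}. The recurrence is
  D(n) a_n + 4 a_{n-1} + 2 a_{n-2} = 0,  where D(n) = (r+n)(r+n-1) + (18/5)(r+n) + (6/5).
  a_n = [-4 a_{n-1} - 2 a_{n-2}] / D(n).
Since the indicial polynomial factors as (r - r_1)(r - r_2), D(n) = (r_1 + n - r_1)(r_1 + n - r_2) = n(n + 7/5).
Evaluating step by step (a_0 = 1):
  n = 1: D(1) = 1(1 + 7/5) = 12/5; numerator = -4(1) = -4; a_1 = (-4)/(12/5) = -5/3
  n = 2: D(2) = 2(2 + 7/5) = 34/5; numerator = -4(-5/3) - 2(1) = 14/3; a_2 = (14/3)/(34/5) = 35/51
  n = 3: D(3) = 3(3 + 7/5) = 66/5; numerator = -4(35/51) - 2(-5/3) = 10/17; a_3 = (10/17)/(66/5) = 25/561
  n = 4: D(4) = 4(4 + 7/5) = 108/5; numerator = -4(25/561) - 2(35/51) = -290/187; a_4 = (-290/187)/(108/5) = -725/10098
  n = 5: D(5) = 5(5 + 7/5) = 32; numerator = -4(-725/10098) - 2(25/561) = 1000/5049; a_5 = (1000/5049)/(32) = 125/20196
  n = 6: D(6) = 6(6 + 7/5) = 222/5; numerator = -4(125/20196) - 2(-725/10098) = 200/1683; a_6 = (200/1683)/(222/5) = 500/186813

r = -3/5; a_0 = 1; a_1 = -5/3; a_2 = 35/51; a_3 = 25/561; a_4 = -725/10098; a_5 = 125/20196; a_6 = 500/186813


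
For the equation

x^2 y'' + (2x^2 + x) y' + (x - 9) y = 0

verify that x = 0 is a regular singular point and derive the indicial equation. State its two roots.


Divide by x^2 to reach normal form y'' + P_1(x) y' + P_2(x) y = 0 with P_1(x) = 2 + 1/x and P_2(x) = 1/x - 9/x^2.
x = 0 is a singular point because the y'-coefficient 2 + 1/x has a pole at x = 0 and the y-coefficient 1/x - 9/x^2 has a pole at x = 0.
It is a regular singular point because x P_1(x) = p(x) = 2x + 1 and x^2 P_2(x) = q(x) = x - 9 are polynomials, hence analytic at x = 0.
p(0) = 1,  q(0) = -9.
Indicial equation: r(r-1) + p(0) r + q(0) = 0, i.e. r^2 + (p(0) - 1) r + q(0) = 0, i.e. r^2 - 9 = 0.
Discriminant: (0)^2 - 4(-9) = 36, so r = (0 ± 6)/2.
Solving: r_1 = 3, r_2 = -3.

indicial: r^2 - 9 = 0; roots r_1 = 3, r_2 = -3


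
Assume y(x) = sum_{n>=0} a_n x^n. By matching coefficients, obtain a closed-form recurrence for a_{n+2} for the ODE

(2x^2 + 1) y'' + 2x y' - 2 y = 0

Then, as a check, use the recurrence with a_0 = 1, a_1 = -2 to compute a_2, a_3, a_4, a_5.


Substitute y = sum_n a_n x^n.
(1 + 2 x^2) y'' contributes (n+2)(n+1) a_{n+2} + 2 n(n-1) a_n at x^n.
2 x y'(x) contributes 2 n a_n at x^n.
-2 y(x) contributes -2 a_n at x^n.
Matching x^n: (n+2)(n+1) a_{n+2} + (2 n(n-1) + 2 n - 2) a_n = 0.
Thus a_{n+2} = (-2 n(n-1) - 2 n + 2) / ((n+1)(n+2)) * a_n.

Check with a_0 = 1, a_1 = -2 (apply the recurrence for n = 0, 1, 2, 3): a_0 = 1, a_1 = -2, a_2 = 1, a_3 = 0, a_4 = -1/2, a_5 = 0.

a_(n+2) = (-2 n(n-1) - 2 n + 2) / ((n+1)(n+2)) * a_n; check: a_0 = 1, a_1 = -2, a_2 = 1, a_3 = 0, a_4 = -1/2, a_5 = 0


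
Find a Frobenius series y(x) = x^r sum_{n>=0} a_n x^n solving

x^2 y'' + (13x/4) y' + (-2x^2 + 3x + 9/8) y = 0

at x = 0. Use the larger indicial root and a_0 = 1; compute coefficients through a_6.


Write in Frobenius form y'' + (p(x)/x) y' + (q(x)/x^2) y = 0:
  p(x) = 13/4,  q(x) = -2x^2 + 3x + 9/8.
Indicial equation: r(r-1) + (13/4) r + (9/8) = 0 -> roots r_1 = -3/4, r_2 = -3/2.
Take r = r_1 = -3/4. Let y(x) = x^r sum_{n>=0} a_n x^n with a_0 = 1.
Substitute y = x^r sum a_n x^n and match x^{r+n}. The recurrence is
  D(n) a_n + 3 a_{n-1} - 2 a_{n-2} = 0,  where D(n) = (r+n)(r+n-1) + (13/4)(r+n) + (9/8).
  a_n = [-3 a_{n-1} + 2 a_{n-2}] / D(n).
Since the indicial polynomial factors as (r - r_1)(r - r_2), D(n) = (r_1 + n - r_1)(r_1 + n - r_2) = n(n + 3/4).
Evaluating step by step (a_0 = 1):
  n = 1: D(1) = 1(1 + 3/4) = 7/4; numerator = -3(1) = -3; a_1 = (-3)/(7/4) = -12/7
  n = 2: D(2) = 2(2 + 3/4) = 11/2; numerator = -3(-12/7) + 2(1) = 50/7; a_2 = (50/7)/(11/2) = 100/77
  n = 3: D(3) = 3(3 + 3/4) = 45/4; numerator = -3(100/77) + 2(-12/7) = -564/77; a_3 = (-564/77)/(45/4) = -752/1155
  n = 4: D(4) = 4(4 + 3/4) = 19; numerator = -3(-752/1155) + 2(100/77) = 1752/385; a_4 = (1752/385)/(19) = 1752/7315
  n = 5: D(5) = 5(5 + 3/4) = 115/4; numerator = -3(1752/7315) + 2(-752/1155) = -44344/21945; a_5 = (-44344/21945)/(115/4) = -7712/109725
  n = 6: D(6) = 6(6 + 3/4) = 81/2; numerator = -3(-7712/109725) + 2(1752/7315) = 1328/1925; a_6 = (1328/1925)/(81/2) = 2656/155925

r = -3/4; a_0 = 1; a_1 = -12/7; a_2 = 100/77; a_3 = -752/1155; a_4 = 1752/7315; a_5 = -7712/109725; a_6 = 2656/155925


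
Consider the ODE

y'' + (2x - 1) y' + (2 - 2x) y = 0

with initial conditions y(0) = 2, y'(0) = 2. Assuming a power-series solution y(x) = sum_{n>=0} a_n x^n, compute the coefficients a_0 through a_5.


Ansatz: y(x) = sum_{n>=0} a_n x^n, so y'(x) = sum_{n>=1} n a_n x^(n-1) and y''(x) = sum_{n>=2} n(n-1) a_n x^(n-2).
Substitute into P(x) y'' + Q(x) y' + R(x) y = 0 with P(x) = 1, Q(x) = 2x - 1, R(x) = 2 - 2x, and match powers of x.
Initial conditions: a_0 = 2, a_1 = 2.
Setting the coefficient of each power of x to zero and solving order by order (substituting the coefficients already found):
  x^0: 2 a_2 - a_1 + 2 a_0 = 0  ->  2 a_2 = a_1 - 2 a_0 = -2  ->  a_2 = -1
  x^1: 6 a_3 - 2 a_2 + 4 a_1 - 2 a_0 = 0  ->  6 a_3 = 2 a_2 - 4 a_1 + 2 a_0 = -6  ->  a_3 = -1
  x^2: 12 a_4 - 3 a_3 + 6 a_2 - 2 a_1 = 0  ->  12 a_4 = 3 a_3 - 6 a_2 + 2 a_1 = 7  ->  a_4 = 7/12
  x^3: 20 a_5 - 4 a_4 + 8 a_3 - 2 a_2 = 0  ->  20 a_5 = 4 a_4 - 8 a_3 + 2 a_2 = 25/3  ->  a_5 = 5/12
Truncated series: y(x) = 2 + 2 x - x^2 - x^3 + (7/12) x^4 + (5/12) x^5 + O(x^6).

a_0 = 2; a_1 = 2; a_2 = -1; a_3 = -1; a_4 = 7/12; a_5 = 5/12


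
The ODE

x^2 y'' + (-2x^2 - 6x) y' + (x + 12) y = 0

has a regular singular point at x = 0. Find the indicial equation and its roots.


Divide by x^2 to reach normal form y'' + P_1(x) y' + P_2(x) y = 0 with P_1(x) = -2 - 6/x and P_2(x) = 1/x + 12/x^2.
x = 0 is a singular point because the y'-coefficient -2 - 6/x has a pole at x = 0 and the y-coefficient 1/x + 12/x^2 has a pole at x = 0.
It is a regular singular point because x P_1(x) = p(x) = -2x - 6 and x^2 P_2(x) = q(x) = x + 12 are polynomials, hence analytic at x = 0.
p(0) = -6,  q(0) = 12.
Indicial equation: r(r-1) + p(0) r + q(0) = 0, i.e. r^2 + (p(0) - 1) r + q(0) = 0, i.e. r^2 - 7 r + 12 = 0.
Discriminant: (-7)^2 - 4(12) = 1, so r = (7 ± 1)/2.
Solving: r_1 = 4, r_2 = 3.

indicial: r^2 - 7 r + 12 = 0; roots r_1 = 4, r_2 = 3


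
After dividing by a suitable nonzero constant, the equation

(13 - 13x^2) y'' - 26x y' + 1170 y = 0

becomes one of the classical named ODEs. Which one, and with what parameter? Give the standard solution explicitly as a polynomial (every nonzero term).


All three coefficients share the factor 13; dividing through by 13 gives  (1 - x^2) y'' - 2x y' + 90 y = 0.
This matches the Legendre equation (1 - x^2) y'' - 2x y' + n(n+1) y = 0 (note the -2x y' term) with n(n+1) = 90, so n = 9; the polynomial solution is P_9(x).
With y = sum_k a_k x^k, matching x^k gives (k+2)(k+1) a_{k+2} = [k(k+1) - n(n+1)] a_k = (k - 9)(k + 10) a_k. The right side vanishes at k = 9, so the series with the parity of 9 terminates at degree 9.
Standard normalization (P_n(1) = 1): leading coefficient (2n)!/(2^n (n!)^2) = 6402373705728000/(512*131681894400) = 12155/128, so a_9 = 12155/128. Work downward with a_k = (k+1)(k+2) a_{k+2} / ((k - 9)(k + 10)):
  a_7 = (8)(9)(12155/128) / ((7 - 9)(7 + 10)) = (109395/16)/(-34) = -6435/32
  a_5 = (6)(7)(-6435/32) / ((5 - 9)(5 + 10)) = (-135135/16)/(-60) = 9009/64
  a_3 = (4)(5)(9009/64) / ((3 - 9)(3 + 10)) = (45045/16)/(-78) = -1155/32
  a_1 = (2)(3)(-1155/32) / ((1 - 9)(1 + 10)) = (-3465/16)/(-88) = 315/128
Hence P_9(x) = 12155 x^9/128 - 6435 x^7/32 + 9009 x^5/64 - 1155 x^3/32 + 315 x/128.

P_9(x); series = 12155 x^9/128 - 6435 x^7/32 + 9009 x^5/64 - 1155 x^3/32 + 315 x/128


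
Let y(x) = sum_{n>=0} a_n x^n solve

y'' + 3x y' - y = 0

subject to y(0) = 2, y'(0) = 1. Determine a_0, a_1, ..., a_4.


Ansatz: y(x) = sum_{n>=0} a_n x^n, so y'(x) = sum_{n>=1} n a_n x^(n-1) and y''(x) = sum_{n>=2} n(n-1) a_n x^(n-2).
Substitute into P(x) y'' + Q(x) y' + R(x) y = 0 with P(x) = 1, Q(x) = 3x, R(x) = -1, and match powers of x.
Initial conditions: a_0 = 2, a_1 = 1.
Setting the coefficient of each power of x to zero and solving order by order (substituting the coefficients already found):
  x^0: 2 a_2 - a_0 = 0  ->  2 a_2 = a_0 = 2  ->  a_2 = 1
  x^1: 6 a_3 + 2 a_1 = 0  ->  6 a_3 = -2 a_1 = -2  ->  a_3 = -1/3
  x^2: 12 a_4 + 5 a_2 = 0  ->  12 a_4 = -5 a_2 = -5  ->  a_4 = -5/12
Truncated series: y(x) = 2 + x + x^2 - (1/3) x^3 - (5/12) x^4 + O(x^5).

a_0 = 2; a_1 = 1; a_2 = 1; a_3 = -1/3; a_4 = -5/12


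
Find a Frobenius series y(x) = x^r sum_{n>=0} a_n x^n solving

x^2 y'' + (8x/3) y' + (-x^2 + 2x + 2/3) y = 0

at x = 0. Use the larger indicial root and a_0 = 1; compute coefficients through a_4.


Write in Frobenius form y'' + (p(x)/x) y' + (q(x)/x^2) y = 0:
  p(x) = 8/3,  q(x) = -x^2 + 2x + 2/3.
Indicial equation: r(r-1) + (8/3) r + (2/3) = 0 -> roots r_1 = -2/3, r_2 = -1.
Take r = r_1 = -2/3. Let y(x) = x^r sum_{n>=0} a_n x^n with a_0 = 1.
Substitute y = x^r sum a_n x^n and match x^{r+n}. The recurrence is
  D(n) a_n + 2 a_{n-1} - 1 a_{n-2} = 0,  where D(n) = (r+n)(r+n-1) + (8/3)(r+n) + (2/3).
  a_n = [-2 a_{n-1} + 1 a_{n-2}] / D(n).
Since the indicial polynomial factors as (r - r_1)(r - r_2), D(n) = (r_1 + n - r_1)(r_1 + n - r_2) = n(n + 1/3).
Evaluating step by step (a_0 = 1):
  n = 1: D(1) = 1(1 + 1/3) = 4/3; numerator = -2(1) = -2; a_1 = (-2)/(4/3) = -3/2
  n = 2: D(2) = 2(2 + 1/3) = 14/3; numerator = -2(-3/2) + 1(1) = 4; a_2 = (4)/(14/3) = 6/7
  n = 3: D(3) = 3(3 + 1/3) = 10; numerator = -2(6/7) + 1(-3/2) = -45/14; a_3 = (-45/14)/(10) = -9/28
  n = 4: D(4) = 4(4 + 1/3) = 52/3; numerator = -2(-9/28) + 1(6/7) = 3/2; a_4 = (3/2)/(52/3) = 9/104

r = -2/3; a_0 = 1; a_1 = -3/2; a_2 = 6/7; a_3 = -9/28; a_4 = 9/104


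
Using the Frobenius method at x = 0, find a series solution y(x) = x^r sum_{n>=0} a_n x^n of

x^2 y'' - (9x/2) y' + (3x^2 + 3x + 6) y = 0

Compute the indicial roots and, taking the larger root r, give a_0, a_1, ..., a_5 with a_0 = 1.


Write in Frobenius form y'' + (p(x)/x) y' + (q(x)/x^2) y = 0:
  p(x) = -9/2,  q(x) = 3x^2 + 3x + 6.
Indicial equation: r(r-1) + (-9/2) r + (6) = 0 -> roots r_1 = 4, r_2 = 3/2.
Take r = r_1 = 4. Let y(x) = x^r sum_{n>=0} a_n x^n with a_0 = 1.
Substitute y = x^r sum a_n x^n and match x^{r+n}. The recurrence is
  D(n) a_n + 3 a_{n-1} + 3 a_{n-2} = 0,  where D(n) = (r+n)(r+n-1) + (-9/2)(r+n) + (6).
  a_n = [-3 a_{n-1} - 3 a_{n-2}] / D(n).
Since the indicial polynomial factors as (r - r_1)(r - r_2), D(n) = (r_1 + n - r_1)(r_1 + n - r_2) = n(n + 5/2).
Evaluating step by step (a_0 = 1):
  n = 1: D(1) = 1(1 + 5/2) = 7/2; numerator = -3(1) = -3; a_1 = (-3)/(7/2) = -6/7
  n = 2: D(2) = 2(2 + 5/2) = 9; numerator = -3(-6/7) - 3(1) = -3/7; a_2 = (-3/7)/(9) = -1/21
  n = 3: D(3) = 3(3 + 5/2) = 33/2; numerator = -3(-1/21) - 3(-6/7) = 19/7; a_3 = (19/7)/(33/2) = 38/231
  n = 4: D(4) = 4(4 + 5/2) = 26; numerator = -3(38/231) - 3(-1/21) = -27/77; a_4 = (-27/77)/(26) = -27/2002
  n = 5: D(5) = 5(5 + 5/2) = 75/2; numerator = -3(-27/2002) - 3(38/231) = -907/2002; a_5 = (-907/2002)/(75/2) = -907/75075

r = 4; a_0 = 1; a_1 = -6/7; a_2 = -1/21; a_3 = 38/231; a_4 = -27/2002; a_5 = -907/75075
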